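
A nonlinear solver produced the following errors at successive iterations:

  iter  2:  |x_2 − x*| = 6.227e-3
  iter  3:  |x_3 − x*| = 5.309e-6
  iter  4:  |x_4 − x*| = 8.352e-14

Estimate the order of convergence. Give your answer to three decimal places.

2.542

p ≈ ln(|x_4 − x*|/|x_3 − x*|) / ln(|x_3 − x*|/|x_2 − x*|)
  = ln(8.352e-14/5.309e-6) / ln(5.309e-6/6.227e-3)
  = ln(1.57318e-08) / ln(0.000852577)
  = -17.967582 / -7.067247 ≈ 2.542374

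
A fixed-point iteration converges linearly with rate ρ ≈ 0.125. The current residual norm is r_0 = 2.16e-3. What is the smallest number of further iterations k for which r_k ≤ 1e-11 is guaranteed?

After k steps, r_k ≈ 2.16e-3·0.125^k.
Need 0.125^k ≤ 1e-11/2.16e-3 = 4.62963e-09.
k ≥ ln(4.62963e-09)/ln(0.125) = -19.1908/-2.07944 = 9.229.
Smallest integer k = 10.

10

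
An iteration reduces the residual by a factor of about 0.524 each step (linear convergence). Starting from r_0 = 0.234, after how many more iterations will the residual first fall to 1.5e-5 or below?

After k steps, r_k ≈ 0.234·0.524^k.
Need 0.524^k ≤ 1.5e-5/0.234 = 6.41026e-05.
k ≥ ln(6.41026e-05)/ln(0.524) = -9.6550/-0.64626 = 14.940.
Smallest integer k = 15.

15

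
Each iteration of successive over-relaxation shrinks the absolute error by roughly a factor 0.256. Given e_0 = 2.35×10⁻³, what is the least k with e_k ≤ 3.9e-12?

After k steps, e_k ≈ 2.35×10⁻³·0.256^k.
Need 0.256^k ≤ 3.9e-12/2.35×10⁻³ = 1.65957e-09.
k ≥ ln(1.65957e-09)/ln(0.256) = -20.2167/-1.36258 = 14.837.
Smallest integer k = 15.

15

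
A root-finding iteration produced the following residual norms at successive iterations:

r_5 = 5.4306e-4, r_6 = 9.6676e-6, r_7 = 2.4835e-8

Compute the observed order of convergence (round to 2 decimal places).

p ≈ ln(r_7/r_6) / ln(r_6/r_5)
  = ln(2.4835e-8/9.6676e-6) / ln(9.6676e-6/5.4306e-4)
  = ln(0.00256889) / ln(0.0178021)
  = -5.96428 / -4.02844 ≈ 1.48054

1.48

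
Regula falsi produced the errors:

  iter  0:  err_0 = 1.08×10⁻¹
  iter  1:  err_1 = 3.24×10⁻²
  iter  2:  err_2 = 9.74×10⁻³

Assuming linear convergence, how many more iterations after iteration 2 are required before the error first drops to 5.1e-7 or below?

Rate ρ ≈ err_2/err_1 = 9.74×10⁻³/3.24×10⁻² = 0.3006.
After j more steps, err_{2+j} ≈ 9.74×10⁻³·ρ^j; need ρ^j ≤ 5.1e-7/9.74×10⁻³ = 5.23614e-05.
j ≥ ln(5.23614e-05)/ln(0.3006) = -9.8573/-1.20197 = 8.201.
So 9 more iterations are needed.

9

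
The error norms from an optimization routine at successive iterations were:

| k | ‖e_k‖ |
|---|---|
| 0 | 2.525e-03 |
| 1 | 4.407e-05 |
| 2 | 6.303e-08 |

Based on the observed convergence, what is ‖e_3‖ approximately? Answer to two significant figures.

1.6e-12

First estimate the order: p ≈ ln(‖e_2‖/‖e_1‖) / ln(‖e_1‖/‖e_0‖) = ln(6.303e-08/4.407e-05)/ln(4.407e-05/2.525e-03) = ln(0.00143022)/ln(0.0174535) ≈ 1.6180.
Then ‖e_3‖ ≈ ‖e_2‖·(‖e_2‖/‖e_1‖)^p = 6.303e-08·(0.00143022)^1.6180 = 6.303e-08·2.49713e-05 ≈ 1.574e-12.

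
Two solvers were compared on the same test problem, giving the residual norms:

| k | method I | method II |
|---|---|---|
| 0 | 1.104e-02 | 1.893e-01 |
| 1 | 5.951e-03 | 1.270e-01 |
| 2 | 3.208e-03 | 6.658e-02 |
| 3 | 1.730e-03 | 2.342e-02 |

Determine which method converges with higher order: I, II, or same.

Method I: p ≈ ln(1.730e-03/3.208e-03)/ln(3.208e-03/5.951e-03) ≈ 1.00.
Method II: p ≈ ln(2.342e-02/6.658e-02)/ln(6.658e-02/1.270e-01) ≈ 1.62.
Method II has the higher order (≈1.6 vs ≈1.0).

II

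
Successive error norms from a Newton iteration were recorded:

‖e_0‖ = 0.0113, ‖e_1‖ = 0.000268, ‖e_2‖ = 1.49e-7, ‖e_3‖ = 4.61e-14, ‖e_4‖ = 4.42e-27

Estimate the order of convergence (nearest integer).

Consecutive ratios: ‖e_4‖/‖e_3‖ = 4.42e-27/4.61e-14 = 9.58785e-14, ‖e_3‖/‖e_2‖ = 4.61e-14/1.49e-7 = 3.09396e-07.
p ≈ ln(9.58785e-14)/ln(3.09396e-07) = -29.9757/-14.9886 ≈ 2.00.
So the convergence is quadratic (order 2).

2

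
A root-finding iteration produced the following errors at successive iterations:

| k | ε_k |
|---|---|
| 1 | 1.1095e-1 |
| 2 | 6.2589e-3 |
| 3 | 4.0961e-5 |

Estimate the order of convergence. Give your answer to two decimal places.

1.75

p ≈ ln(ε_3/ε_2) / ln(ε_2/ε_1)
  = ln(4.0961e-5/6.2589e-3) / ln(6.2589e-3/1.1095e-1)
  = ln(0.00654444) / ln(0.0564119)
  = -5.02914 / -2.87508 ≈ 1.74922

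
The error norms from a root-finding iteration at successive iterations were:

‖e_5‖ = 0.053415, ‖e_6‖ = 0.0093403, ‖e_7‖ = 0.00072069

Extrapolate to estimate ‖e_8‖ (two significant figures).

1.7e-5

First estimate the order: p ≈ ln(‖e_7‖/‖e_6‖) / ln(‖e_6‖/‖e_5‖) = ln(0.00072069/0.0093403)/ln(0.0093403/0.053415) = ln(0.0771592)/ln(0.174863) ≈ 1.4692.
Then ‖e_8‖ ≈ ‖e_7‖·(‖e_7‖/‖e_6‖)^p = 0.00072069·(0.0771592)^1.4692 = 0.00072069·0.0231926 ≈ 1.671e-05.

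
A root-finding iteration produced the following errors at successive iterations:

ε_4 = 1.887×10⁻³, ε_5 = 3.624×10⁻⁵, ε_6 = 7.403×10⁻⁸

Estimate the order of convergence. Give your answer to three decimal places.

p ≈ ln(ε_6/ε_5) / ln(ε_5/ε_4)
  = ln(7.403×10⁻⁸/3.624×10⁻⁵) / ln(3.624×10⁻⁵/1.887×10⁻³)
  = ln(0.00204277) / ln(0.0192051)
  = -6.193449 / -3.952579 ≈ 1.566939

1.567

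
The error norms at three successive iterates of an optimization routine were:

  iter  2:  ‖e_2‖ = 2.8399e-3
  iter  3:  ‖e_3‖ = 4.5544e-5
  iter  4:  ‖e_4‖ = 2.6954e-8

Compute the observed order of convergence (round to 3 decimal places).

p ≈ ln(‖e_4‖/‖e_3‖) / ln(‖e_3‖/‖e_2‖)
  = ln(2.6954e-8/4.5544e-5) / ln(4.5544e-5/2.8399e-3)
  = ln(0.000591823) / ln(0.0160372)
  = -7.432303 / -4.132844 ≈ 1.798351

1.798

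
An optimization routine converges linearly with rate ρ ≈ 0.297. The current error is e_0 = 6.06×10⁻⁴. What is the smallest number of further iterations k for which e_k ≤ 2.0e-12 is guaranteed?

After k steps, e_k ≈ 6.06×10⁻⁴·0.297^k.
Need 0.297^k ≤ 2.0e-12/6.06×10⁻⁴ = 3.30033e-09.
k ≥ ln(3.30033e-09)/ln(0.297) = -19.5292/-1.21402 = 16.086.
Smallest integer k = 17.

17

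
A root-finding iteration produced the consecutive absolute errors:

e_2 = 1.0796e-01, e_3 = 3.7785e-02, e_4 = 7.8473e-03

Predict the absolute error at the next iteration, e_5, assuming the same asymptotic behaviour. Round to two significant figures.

7.5e-4

First estimate the order: p ≈ ln(e_4/e_3) / ln(e_3/e_2) = ln(7.8473e-03/3.7785e-02)/ln(3.7785e-02/1.0796e-01) = ln(0.207683)/ln(0.349991) ≈ 1.4971.
Then e_5 ≈ e_4·(e_4/e_3)^p = 7.8473e-03·(0.207683)^1.4971 = 7.8473e-03·0.0950782 ≈ 0.0007461.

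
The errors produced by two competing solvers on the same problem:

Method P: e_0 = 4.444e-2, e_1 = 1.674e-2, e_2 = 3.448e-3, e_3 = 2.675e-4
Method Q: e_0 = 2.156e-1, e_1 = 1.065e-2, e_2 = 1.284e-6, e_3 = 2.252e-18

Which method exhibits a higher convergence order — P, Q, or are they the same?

Q

Method P: p ≈ ln(2.675e-4/3.448e-3)/ln(3.448e-3/1.674e-2) ≈ 1.62.
Method Q: p ≈ ln(2.252e-18/1.284e-6)/ln(1.284e-6/1.065e-2) ≈ 3.00.
Method Q has the higher order (≈3.0 vs ≈1.6).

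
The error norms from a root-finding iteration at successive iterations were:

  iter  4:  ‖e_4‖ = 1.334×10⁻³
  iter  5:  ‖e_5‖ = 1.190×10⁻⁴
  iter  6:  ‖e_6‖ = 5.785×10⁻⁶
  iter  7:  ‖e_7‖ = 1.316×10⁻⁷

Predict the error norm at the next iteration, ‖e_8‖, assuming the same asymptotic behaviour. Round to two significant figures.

1.2e-9

First estimate the order: p ≈ ln(‖e_7‖/‖e_6‖) / ln(‖e_6‖/‖e_5‖) = ln(1.316×10⁻⁷/5.785×10⁻⁶)/ln(5.785×10⁻⁶/1.190×10⁻⁴) = ln(0.0227485)/ln(0.0486134) ≈ 1.2511.
Then ‖e_8‖ ≈ ‖e_7‖·(‖e_7‖/‖e_6‖)^p = 1.316×10⁻⁷·(0.0227485)^1.2511 = 1.316×10⁻⁷·0.00879799 ≈ 1.158e-09.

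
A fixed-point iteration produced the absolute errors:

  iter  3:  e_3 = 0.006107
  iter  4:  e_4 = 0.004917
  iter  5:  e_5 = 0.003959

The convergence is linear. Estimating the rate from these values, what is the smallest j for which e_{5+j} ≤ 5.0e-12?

95

Rate ρ ≈ e_5/e_4 = 0.003959/0.004917 = 0.8052.
After j more steps, e_{5+j} ≈ 0.003959·ρ^j; need ρ^j ≤ 5.0e-12/0.003959 = 1.26295e-09.
j ≥ ln(1.26295e-09)/ln(0.8052) = -20.4898/-0.21666 = 94.571.
So 95 more iterations are needed.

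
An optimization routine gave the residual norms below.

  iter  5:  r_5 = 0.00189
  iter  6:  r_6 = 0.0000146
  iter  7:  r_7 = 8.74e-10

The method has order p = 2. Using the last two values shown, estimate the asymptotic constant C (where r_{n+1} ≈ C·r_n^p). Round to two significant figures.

4.1

C ≈ r_7 / r_6^2
  = 8.74e-10 / (0.0000146)^2
  = 8.74e-10 / 2.1316e-10 ≈ 4.1002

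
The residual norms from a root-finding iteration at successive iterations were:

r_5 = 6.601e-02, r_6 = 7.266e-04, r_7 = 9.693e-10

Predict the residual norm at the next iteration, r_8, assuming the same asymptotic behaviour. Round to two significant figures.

2.3e-27

First estimate the order: p ≈ ln(r_7/r_6) / ln(r_6/r_5) = ln(9.693e-10/7.266e-04)/ln(7.266e-04/6.601e-02) = ln(1.33402e-06)/ln(0.0110074) ≈ 2.9999.
Then r_8 ≈ r_7·(r_7/r_6)^p = 9.693e-10·(1.33402e-06)^2.9999 = 9.693e-10·2.37725e-18 ≈ 2.304e-27.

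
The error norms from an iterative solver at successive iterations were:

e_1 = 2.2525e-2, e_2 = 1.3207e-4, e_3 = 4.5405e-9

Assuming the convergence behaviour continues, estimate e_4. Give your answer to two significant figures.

First estimate the order: p ≈ ln(e_3/e_2) / ln(e_2/e_1) = ln(4.5405e-9/1.3207e-4)/ln(1.3207e-4/2.2525e-2) = ln(3.43795e-05)/ln(0.00586326) ≈ 2.0000.
Then e_4 ≈ e_3·(e_3/e_2)^p = 4.5405e-9·(3.43795e-05)^2.0000 = 4.5405e-9·1.18195e-09 ≈ 5.367e-18.

5.4e-18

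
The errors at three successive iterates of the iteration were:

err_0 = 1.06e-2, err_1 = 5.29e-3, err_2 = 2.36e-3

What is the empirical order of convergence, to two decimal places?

1.16

p ≈ ln(err_2/err_1) / ln(err_1/err_0)
  = ln(2.36e-3/5.29e-3) / ln(5.29e-3/1.06e-2)
  = ln(0.446125) / ln(0.499057)
  = -0.80716 / -0.69503 ≈ 1.16133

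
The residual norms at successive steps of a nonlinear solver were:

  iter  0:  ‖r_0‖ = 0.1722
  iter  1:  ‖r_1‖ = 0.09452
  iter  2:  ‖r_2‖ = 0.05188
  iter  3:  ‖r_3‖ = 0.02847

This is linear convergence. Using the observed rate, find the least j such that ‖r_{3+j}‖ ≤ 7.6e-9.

Rate ρ ≈ ‖r_3‖/‖r_2‖ = 0.02847/0.05188 = 0.5488.
After j more steps, ‖r_{3+j}‖ ≈ 0.02847·ρ^j; need ρ^j ≤ 7.6e-9/0.02847 = 2.66948e-07.
j ≥ ln(2.66948e-07)/ln(0.5488) = -15.1362/-0.60002 = 25.226.
So 26 more iterations are needed.

26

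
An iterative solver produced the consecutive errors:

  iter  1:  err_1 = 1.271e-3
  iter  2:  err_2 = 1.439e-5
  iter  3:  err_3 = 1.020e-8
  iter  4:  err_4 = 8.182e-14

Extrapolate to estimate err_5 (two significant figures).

First estimate the order: p ≈ ln(err_4/err_3) / ln(err_3/err_2) = ln(8.182e-14/1.020e-8)/ln(1.020e-8/1.439e-5) = ln(8.02157e-06)/ln(0.000708826) ≈ 1.6180.
Then err_5 ≈ err_4·(err_4/err_3)^p = 8.182e-14·(8.02157e-06)^1.6180 = 8.182e-14·5.68973e-09 ≈ 4.655e-22.

4.7e-22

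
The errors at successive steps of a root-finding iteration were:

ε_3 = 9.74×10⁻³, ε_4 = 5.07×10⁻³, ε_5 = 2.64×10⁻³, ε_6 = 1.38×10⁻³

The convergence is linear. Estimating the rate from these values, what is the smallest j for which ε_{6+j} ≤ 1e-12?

Rate ρ ≈ ε_6/ε_5 = 1.38×10⁻³/2.64×10⁻³ = 0.5227.
After j more steps, ε_{6+j} ≈ 1.38×10⁻³·ρ^j; need ρ^j ≤ 1e-12/1.38×10⁻³ = 7.24638e-10.
j ≥ ln(7.24638e-10)/ln(0.5227) = -21.0453/-0.64875 = 32.440.
So 33 more iterations are needed.

33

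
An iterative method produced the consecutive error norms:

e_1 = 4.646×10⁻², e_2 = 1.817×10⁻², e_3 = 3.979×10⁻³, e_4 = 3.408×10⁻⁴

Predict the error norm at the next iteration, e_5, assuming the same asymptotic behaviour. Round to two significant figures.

First estimate the order: p ≈ ln(e_4/e_3) / ln(e_3/e_2) = ln(3.408×10⁻⁴/3.979×10⁻³)/ln(3.979×10⁻³/1.817×10⁻²) = ln(0.0856497)/ln(0.218987) ≈ 1.6181.
Then e_5 ≈ e_4·(e_4/e_3)^p = 3.408×10⁻⁴·(0.0856497)^1.6181 = 3.408×10⁻⁴·0.0187518 ≈ 6.391e-06.

6.4e-6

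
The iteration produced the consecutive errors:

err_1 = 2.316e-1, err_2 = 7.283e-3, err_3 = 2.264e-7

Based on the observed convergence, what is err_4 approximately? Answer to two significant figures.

6.8e-21

First estimate the order: p ≈ ln(err_3/err_2) / ln(err_2/err_1) = ln(2.264e-7/7.283e-3)/ln(7.283e-3/2.316e-1) = ln(3.10861e-05)/ln(0.0314465) ≈ 3.0001.
Then err_4 ≈ err_3·(err_3/err_2)^p = 2.264e-7·(3.10861e-05)^3.0001 = 2.264e-7·3.00088e-14 ≈ 6.794e-21.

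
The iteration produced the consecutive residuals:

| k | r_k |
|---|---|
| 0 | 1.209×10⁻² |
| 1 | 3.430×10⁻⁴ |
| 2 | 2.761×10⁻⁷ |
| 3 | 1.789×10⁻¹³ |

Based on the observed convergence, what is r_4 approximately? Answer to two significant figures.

First estimate the order: p ≈ ln(r_3/r_2) / ln(r_2/r_1) = ln(1.789×10⁻¹³/2.761×10⁻⁷)/ln(2.761×10⁻⁷/3.430×10⁻⁴) = ln(6.47954e-07)/ln(0.000804956) ≈ 2.0000.
Then r_4 ≈ r_3·(r_3/r_2)^p = 1.789×10⁻¹³·(6.47954e-07)^2.0000 = 1.789×10⁻¹³·4.19844e-13 ≈ 7.511e-26.

7.5e-26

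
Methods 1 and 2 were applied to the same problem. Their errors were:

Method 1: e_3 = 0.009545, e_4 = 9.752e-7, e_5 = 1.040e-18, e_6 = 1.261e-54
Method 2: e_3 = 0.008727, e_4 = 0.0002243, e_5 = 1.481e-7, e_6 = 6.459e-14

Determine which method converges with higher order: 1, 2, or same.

1

Method 1: p ≈ ln(1.261e-54/1.040e-18)/ln(1.040e-18/9.752e-7) ≈ 3.00.
Method 2: p ≈ ln(6.459e-14/1.481e-7)/ln(1.481e-7/0.0002243) ≈ 2.00.
Method 1 has the higher order (≈3.0 vs ≈2.0).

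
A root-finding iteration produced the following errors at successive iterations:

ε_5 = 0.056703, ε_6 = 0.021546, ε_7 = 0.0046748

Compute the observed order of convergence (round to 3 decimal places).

1.579

p ≈ ln(ε_7/ε_6) / ln(ε_6/ε_5)
  = ln(0.0046748/0.021546) / ln(0.021546/0.056703)
  = ln(0.216968) / ln(0.37998)
  = -1.528005 / -0.967637 ≈ 1.579110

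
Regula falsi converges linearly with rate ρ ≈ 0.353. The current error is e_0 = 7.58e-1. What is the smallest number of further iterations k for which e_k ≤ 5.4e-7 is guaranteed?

14

After k steps, e_k ≈ 7.58e-1·0.353^k.
Need 0.353^k ≤ 5.4e-7/7.58e-1 = 7.12401e-07.
k ≥ ln(7.12401e-07)/ln(0.353) = -14.1546/-1.04129 = 13.593.
Smallest integer k = 14.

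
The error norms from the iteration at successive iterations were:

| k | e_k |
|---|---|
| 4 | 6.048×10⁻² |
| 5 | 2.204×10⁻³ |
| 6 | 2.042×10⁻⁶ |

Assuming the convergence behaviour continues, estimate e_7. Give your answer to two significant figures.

8.2e-13

First estimate the order: p ≈ ln(e_6/e_5) / ln(e_5/e_4) = ln(2.042×10⁻⁶/2.204×10⁻³)/ln(2.204×10⁻³/6.048×10⁻²) = ln(0.000926497)/ln(0.0364418) ≈ 2.1087.
Then e_7 ≈ e_6·(e_6/e_5)^p = 2.042×10⁻⁶·(0.000926497)^2.1087 = 2.042×10⁻⁶·4.01776e-07 ≈ 8.204e-13.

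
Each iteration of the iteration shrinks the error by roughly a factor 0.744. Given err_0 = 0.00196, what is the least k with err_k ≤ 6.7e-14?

82

After k steps, err_k ≈ 0.00196·0.744^k.
Need 0.744^k ≤ 6.7e-14/0.00196 = 3.41837e-11.
k ≥ ln(3.41837e-11)/ln(0.744) = -24.0993/-0.29571 = 81.496.
Smallest integer k = 82.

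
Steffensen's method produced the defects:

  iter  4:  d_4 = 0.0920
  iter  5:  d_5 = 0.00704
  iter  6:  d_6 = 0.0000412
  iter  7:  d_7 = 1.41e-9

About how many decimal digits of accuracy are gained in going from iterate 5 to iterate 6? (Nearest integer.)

Digits gained ≈ log₁₀(d_5/d_6) = log₁₀(0.00704/0.0000412) = log₁₀(170.874) ≈ 2.233.

2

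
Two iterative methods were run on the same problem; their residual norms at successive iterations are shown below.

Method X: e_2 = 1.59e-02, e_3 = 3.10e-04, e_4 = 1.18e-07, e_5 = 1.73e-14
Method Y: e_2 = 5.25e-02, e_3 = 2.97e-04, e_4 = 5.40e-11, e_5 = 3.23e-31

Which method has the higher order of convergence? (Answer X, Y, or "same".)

Y

Method X: p ≈ ln(1.73e-14/1.18e-07)/ln(1.18e-07/3.10e-04) ≈ 2.00.
Method Y: p ≈ ln(3.23e-31/5.40e-11)/ln(5.40e-11/2.97e-04) ≈ 3.00.
Method Y has the higher order (≈3.0 vs ≈2.0).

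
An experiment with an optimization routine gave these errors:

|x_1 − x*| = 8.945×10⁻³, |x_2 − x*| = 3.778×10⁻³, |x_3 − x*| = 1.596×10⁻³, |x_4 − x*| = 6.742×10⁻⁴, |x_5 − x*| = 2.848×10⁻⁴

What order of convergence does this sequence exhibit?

1

Consecutive ratios: |x_5 − x*|/|x_4 − x*| = 2.848×10⁻⁴/6.742×10⁻⁴ = 0.422427, |x_4 − x*|/|x_3 − x*| = 6.742×10⁻⁴/1.596×10⁻³ = 0.422431.
p ≈ ln(0.422427)/ln(0.422431) = -0.8617/-0.8617 ≈ 1.00.
So the convergence is linear (order 1).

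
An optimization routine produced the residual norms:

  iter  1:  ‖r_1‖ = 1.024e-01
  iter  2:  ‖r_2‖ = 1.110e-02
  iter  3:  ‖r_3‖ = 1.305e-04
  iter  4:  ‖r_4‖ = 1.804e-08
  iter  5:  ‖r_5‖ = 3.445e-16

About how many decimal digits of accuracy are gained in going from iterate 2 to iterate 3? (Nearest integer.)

2

Digits gained ≈ log₁₀(‖r_2‖/‖r_3‖) = log₁₀(1.110e-02/1.305e-04) = log₁₀(85.0575) ≈ 1.930.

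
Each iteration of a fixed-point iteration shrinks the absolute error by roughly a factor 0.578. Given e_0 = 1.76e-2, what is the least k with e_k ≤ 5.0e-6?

15

After k steps, e_k ≈ 1.76e-2·0.578^k.
Need 0.578^k ≤ 5.0e-6/1.76e-2 = 0.000284091.
k ≥ ln(0.000284091)/ln(0.578) = -8.1662/-0.54818 = 14.897.
Smallest integer k = 15.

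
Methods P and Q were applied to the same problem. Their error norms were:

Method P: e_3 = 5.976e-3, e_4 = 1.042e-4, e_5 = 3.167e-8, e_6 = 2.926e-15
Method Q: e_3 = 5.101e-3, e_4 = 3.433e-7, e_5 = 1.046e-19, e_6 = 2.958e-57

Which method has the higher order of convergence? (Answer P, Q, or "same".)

Q

Method P: p ≈ ln(2.926e-15/3.167e-8)/ln(3.167e-8/1.042e-4) ≈ 2.00.
Method Q: p ≈ ln(2.958e-57/1.046e-19)/ln(1.046e-19/3.433e-7) ≈ 3.00.
Method Q has the higher order (≈3.0 vs ≈2.0).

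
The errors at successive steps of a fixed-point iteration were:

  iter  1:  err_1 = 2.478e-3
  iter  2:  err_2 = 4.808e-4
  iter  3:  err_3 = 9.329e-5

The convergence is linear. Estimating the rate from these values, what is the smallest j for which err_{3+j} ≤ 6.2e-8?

Rate ρ ≈ err_3/err_2 = 9.329e-5/4.808e-4 = 0.1940.
After j more steps, err_{3+j} ≈ 9.329e-5·ρ^j; need ρ^j ≤ 6.2e-8/9.329e-5 = 0.000664594.
j ≥ ln(0.000664594)/ln(0.1940) = -7.3163/-1.63990 = 4.461.
So 5 more iterations are needed.

5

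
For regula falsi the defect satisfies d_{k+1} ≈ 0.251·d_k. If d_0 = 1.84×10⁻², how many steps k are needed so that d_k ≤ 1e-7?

After k steps, d_k ≈ 1.84×10⁻²·0.251^k.
Need 0.251^k ≤ 1e-7/1.84×10⁻² = 5.43478e-06.
k ≥ ln(5.43478e-06)/ln(0.251) = -12.1227/-1.38230 = 8.770.
Smallest integer k = 9.

9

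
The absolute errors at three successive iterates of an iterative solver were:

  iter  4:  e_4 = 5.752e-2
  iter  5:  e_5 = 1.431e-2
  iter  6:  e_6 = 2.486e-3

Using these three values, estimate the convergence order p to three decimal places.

p ≈ ln(e_6/e_5) / ln(e_5/e_4)
  = ln(2.486e-3/1.431e-2) / ln(1.431e-2/5.752e-2)
  = ln(0.173725) / ln(0.248783)
  = -1.750282 / -1.391174 ≈ 1.258133

1.258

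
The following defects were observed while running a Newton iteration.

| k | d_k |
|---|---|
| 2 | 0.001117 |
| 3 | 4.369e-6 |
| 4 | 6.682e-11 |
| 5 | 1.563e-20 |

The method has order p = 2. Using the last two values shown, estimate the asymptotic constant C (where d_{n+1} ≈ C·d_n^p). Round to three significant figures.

3.50

C ≈ d_5 / d_4^2
  = 1.563e-20 / (6.682e-11)^2
  = 1.563e-20 / 4.46491e-21 ≈ 3.5006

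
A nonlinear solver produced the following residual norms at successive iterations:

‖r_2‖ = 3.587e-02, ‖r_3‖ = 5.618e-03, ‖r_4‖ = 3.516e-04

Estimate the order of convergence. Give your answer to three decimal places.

1.495

p ≈ ln(‖r_4‖/‖r_3‖) / ln(‖r_3‖/‖r_2‖)
  = ln(3.516e-04/5.618e-03) / ln(5.618e-03/3.587e-02)
  = ln(0.0625845) / ln(0.156621)
  = -2.771238 / -1.853926 ≈ 1.494794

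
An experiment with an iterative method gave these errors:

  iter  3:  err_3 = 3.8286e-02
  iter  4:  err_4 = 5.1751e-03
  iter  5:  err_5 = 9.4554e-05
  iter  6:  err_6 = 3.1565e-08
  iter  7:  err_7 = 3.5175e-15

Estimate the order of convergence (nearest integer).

2

Consecutive ratios: err_7/err_6 = 3.5175e-15/3.1565e-08 = 1.11437e-07, err_6/err_5 = 3.1565e-08/9.4554e-05 = 0.00033383.
p ≈ ln(1.11437e-07)/ln(0.00033383) = -16.0098/-8.0049 ≈ 2.00.
So the convergence is quadratic (order 2).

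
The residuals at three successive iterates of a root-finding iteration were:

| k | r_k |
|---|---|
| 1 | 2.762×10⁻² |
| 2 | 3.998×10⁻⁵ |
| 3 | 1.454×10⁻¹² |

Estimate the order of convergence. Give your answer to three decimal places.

p ≈ ln(r_3/r_2) / ln(r_2/r_1)
  = ln(1.454×10⁻¹²/3.998×10⁻⁵) / ln(3.998×10⁻⁵/2.762×10⁻²)
  = ln(3.63682e-08) / ln(0.0014475)
  = -17.129571 / -6.537917 ≈ 2.620035

2.620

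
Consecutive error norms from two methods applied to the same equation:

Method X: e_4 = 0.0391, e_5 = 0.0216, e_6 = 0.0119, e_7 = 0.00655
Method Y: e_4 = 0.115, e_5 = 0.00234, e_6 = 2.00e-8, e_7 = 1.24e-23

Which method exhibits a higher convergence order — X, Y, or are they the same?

Y

Method X: p ≈ ln(0.00655/0.0119)/ln(0.0119/0.0216) ≈ 1.00.
Method Y: p ≈ ln(1.24e-23/2.00e-8)/ln(2.00e-8/0.00234) ≈ 3.00.
Method Y has the higher order (≈3.0 vs ≈1.0).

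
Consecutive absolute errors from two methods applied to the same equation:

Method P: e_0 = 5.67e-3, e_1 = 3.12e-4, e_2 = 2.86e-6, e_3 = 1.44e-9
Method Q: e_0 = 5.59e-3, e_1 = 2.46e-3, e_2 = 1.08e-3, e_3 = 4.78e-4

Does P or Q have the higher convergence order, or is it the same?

Method P: p ≈ ln(1.44e-9/2.86e-6)/ln(2.86e-6/3.12e-4) ≈ 1.62.
Method Q: p ≈ ln(4.78e-4/1.08e-3)/ln(1.08e-3/2.46e-3) ≈ 0.99.
Method P has the higher order (≈1.6 vs ≈1.0).

P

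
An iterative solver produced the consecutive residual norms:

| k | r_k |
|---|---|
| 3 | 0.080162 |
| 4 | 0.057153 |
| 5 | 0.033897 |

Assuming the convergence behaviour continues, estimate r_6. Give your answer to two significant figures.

1.5e-2

First estimate the order: p ≈ ln(r_5/r_4) / ln(r_4/r_3) = ln(0.033897/0.057153)/ln(0.057153/0.080162) = ln(0.593092)/ln(0.712969) ≈ 1.5441.
Then r_6 ≈ r_5·(r_5/r_4)^p = 0.033897·(0.593092)^1.5441 = 0.033897·0.446352 ≈ 0.01513.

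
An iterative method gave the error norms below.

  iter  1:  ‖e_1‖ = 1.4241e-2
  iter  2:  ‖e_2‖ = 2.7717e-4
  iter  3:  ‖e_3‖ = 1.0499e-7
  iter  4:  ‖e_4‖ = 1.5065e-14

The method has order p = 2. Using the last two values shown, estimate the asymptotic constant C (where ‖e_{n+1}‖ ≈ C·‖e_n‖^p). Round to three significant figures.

1.37

C ≈ ‖e_4‖ / ‖e_3‖^2
  = 1.5065e-14 / (1.0499e-7)^2
  = 1.5065e-14 / 1.10229e-14 ≈ 1.3667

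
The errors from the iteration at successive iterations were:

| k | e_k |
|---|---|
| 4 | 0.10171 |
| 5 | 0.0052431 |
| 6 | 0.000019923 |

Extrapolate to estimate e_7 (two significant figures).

First estimate the order: p ≈ ln(e_6/e_5) / ln(e_5/e_4) = ln(0.000019923/0.0052431)/ln(0.0052431/0.10171) = ln(0.00379985)/ln(0.0515495) ≈ 1.8794.
Then e_7 ≈ e_6·(e_6/e_5)^p = 0.000019923·(0.00379985)^1.8794 = 0.000019923·2.82757e-05 ≈ 5.633e-10.

5.6e-10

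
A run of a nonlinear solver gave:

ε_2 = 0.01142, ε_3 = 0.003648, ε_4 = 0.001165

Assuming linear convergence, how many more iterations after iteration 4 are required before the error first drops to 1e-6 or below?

7

Rate ρ ≈ ε_4/ε_3 = 0.001165/0.003648 = 0.3194.
After j more steps, ε_{4+j} ≈ 0.001165·ρ^j; need ρ^j ≤ 1e-6/0.001165 = 0.000858369.
j ≥ ln(0.000858369)/ln(0.3194) = -7.0605/-1.14131 = 6.186.
So 7 more iterations are needed.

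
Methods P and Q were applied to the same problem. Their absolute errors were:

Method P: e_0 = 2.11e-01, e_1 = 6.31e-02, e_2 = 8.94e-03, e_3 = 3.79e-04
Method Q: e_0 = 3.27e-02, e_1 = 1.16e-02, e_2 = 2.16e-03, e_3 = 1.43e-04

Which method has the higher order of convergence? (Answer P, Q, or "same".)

same

Method P: p ≈ ln(3.79e-04/8.94e-03)/ln(8.94e-03/6.31e-02) ≈ 1.62.
Method Q: p ≈ ln(1.43e-04/2.16e-03)/ln(2.16e-03/1.16e-02) ≈ 1.62.
Both orders ≈ 1.6 — effectively the same.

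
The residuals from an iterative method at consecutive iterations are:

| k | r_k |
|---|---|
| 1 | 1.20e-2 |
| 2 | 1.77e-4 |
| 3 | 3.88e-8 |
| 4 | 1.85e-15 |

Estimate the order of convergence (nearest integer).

Consecutive ratios: r_4/r_3 = 1.85e-15/3.88e-8 = 4.76804e-08, r_3/r_2 = 3.88e-8/1.77e-4 = 0.000219209.
p ≈ ln(4.76804e-08)/ln(0.000219209) = -16.8587/-8.4255 ≈ 2.00.
So the convergence is quadratic (order 2).

2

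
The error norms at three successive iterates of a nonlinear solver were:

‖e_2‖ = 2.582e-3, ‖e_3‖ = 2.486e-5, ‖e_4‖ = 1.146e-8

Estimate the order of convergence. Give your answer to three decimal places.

1.655

p ≈ ln(‖e_4‖/‖e_3‖) / ln(‖e_3‖/‖e_2‖)
  = ln(1.146e-8/2.486e-5) / ln(2.486e-5/2.582e-3)
  = ln(0.000460981) / ln(0.0096282)
  = -7.682154 / -4.643059 ≈ 1.654546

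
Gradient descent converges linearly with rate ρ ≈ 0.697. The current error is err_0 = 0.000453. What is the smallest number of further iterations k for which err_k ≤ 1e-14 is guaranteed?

After k steps, err_k ≈ 0.000453·0.697^k.
Need 0.697^k ≤ 1e-14/0.000453 = 2.20751e-11.
k ≥ ln(2.20751e-11)/ln(0.697) = -24.5366/-0.36097 = 67.974.
Smallest integer k = 68.

68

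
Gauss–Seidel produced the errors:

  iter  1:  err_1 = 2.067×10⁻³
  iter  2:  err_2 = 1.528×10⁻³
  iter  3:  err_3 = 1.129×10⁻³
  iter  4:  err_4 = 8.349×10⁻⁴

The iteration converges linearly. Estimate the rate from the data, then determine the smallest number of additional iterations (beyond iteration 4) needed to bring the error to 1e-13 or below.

Rate ρ ≈ err_4/err_3 = 8.349×10⁻⁴/1.129×10⁻³ = 0.7395.
After j more steps, err_{4+j} ≈ 8.349×10⁻⁴·ρ^j; need ρ^j ≤ 1e-13/8.349×10⁻⁴ = 1.19775e-10.
j ≥ ln(1.19775e-10)/ln(0.7395) = -22.8454/-0.30178 = 75.702.
So 76 more iterations are needed.

76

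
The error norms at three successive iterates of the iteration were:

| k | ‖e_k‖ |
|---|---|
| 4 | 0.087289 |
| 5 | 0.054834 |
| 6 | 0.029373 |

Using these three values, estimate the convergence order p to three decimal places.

p ≈ ln(‖e_6‖/‖e_5‖) / ln(‖e_5‖/‖e_4‖)
  = ln(0.029373/0.054834) / ln(0.054834/0.087289)
  = ln(0.535671) / ln(0.628189)
  = -0.624235 / -0.464914 ≈ 1.342689

1.343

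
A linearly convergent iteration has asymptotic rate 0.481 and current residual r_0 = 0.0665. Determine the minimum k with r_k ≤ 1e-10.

28

After k steps, r_k ≈ 0.0665·0.481^k.
Need 0.481^k ≤ 1e-10/0.0665 = 1.50376e-09.
k ≥ ln(1.50376e-09)/ln(0.481) = -20.3153/-0.73189 = 27.757.
Smallest integer k = 28.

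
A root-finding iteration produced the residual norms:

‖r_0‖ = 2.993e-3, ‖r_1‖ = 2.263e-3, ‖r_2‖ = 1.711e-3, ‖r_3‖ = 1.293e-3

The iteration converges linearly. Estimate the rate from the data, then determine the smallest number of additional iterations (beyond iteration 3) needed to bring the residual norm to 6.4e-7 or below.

Rate ρ ≈ ‖r_3‖/‖r_2‖ = 1.293e-3/1.711e-3 = 0.7557.
After j more steps, ‖r_{3+j}‖ ≈ 1.293e-3·ρ^j; need ρ^j ≤ 6.4e-7/1.293e-3 = 0.000494973.
j ≥ ln(0.000494973)/ln(0.7557) = -7.6110/-0.28011 = 27.171.
So 28 more iterations are needed.

28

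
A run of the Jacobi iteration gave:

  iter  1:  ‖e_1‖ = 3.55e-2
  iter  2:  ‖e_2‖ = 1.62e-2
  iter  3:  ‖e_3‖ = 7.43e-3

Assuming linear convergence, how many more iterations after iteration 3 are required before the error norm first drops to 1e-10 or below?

24

Rate ρ ≈ ‖e_3‖/‖e_2‖ = 7.43e-3/1.62e-2 = 0.4586.
After j more steps, ‖e_{3+j}‖ ≈ 7.43e-3·ρ^j; need ρ^j ≤ 1e-10/7.43e-3 = 1.3459e-08.
j ≥ ln(1.3459e-08)/ln(0.4586) = -18.1236/-0.77958 = 23.248.
So 24 more iterations are needed.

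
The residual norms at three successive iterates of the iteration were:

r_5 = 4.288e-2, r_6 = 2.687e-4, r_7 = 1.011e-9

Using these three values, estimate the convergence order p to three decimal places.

2.462

p ≈ ln(r_7/r_6) / ln(r_6/r_5)
  = ln(1.011e-9/2.687e-4) / ln(2.687e-4/4.288e-2)
  = ln(3.76256e-06) / ln(0.00626632)
  = -12.490411 / -5.072566 ≈ 2.462346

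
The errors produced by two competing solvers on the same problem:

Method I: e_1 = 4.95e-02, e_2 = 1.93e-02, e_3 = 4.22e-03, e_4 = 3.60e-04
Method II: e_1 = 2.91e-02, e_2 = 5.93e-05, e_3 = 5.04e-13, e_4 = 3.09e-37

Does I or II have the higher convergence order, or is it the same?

II

Method I: p ≈ ln(3.60e-04/4.22e-03)/ln(4.22e-03/1.93e-02) ≈ 1.62.
Method II: p ≈ ln(3.09e-37/5.04e-13)/ln(5.04e-13/5.93e-05) ≈ 3.00.
Method II has the higher order (≈3.0 vs ≈1.6).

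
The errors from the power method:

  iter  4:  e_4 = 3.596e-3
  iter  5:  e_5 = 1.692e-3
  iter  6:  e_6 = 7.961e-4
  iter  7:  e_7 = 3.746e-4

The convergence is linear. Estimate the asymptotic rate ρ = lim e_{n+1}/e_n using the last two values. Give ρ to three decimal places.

ρ ≈ e_7/e_6 = 3.746e-4/7.961e-4 = 0.47054

0.471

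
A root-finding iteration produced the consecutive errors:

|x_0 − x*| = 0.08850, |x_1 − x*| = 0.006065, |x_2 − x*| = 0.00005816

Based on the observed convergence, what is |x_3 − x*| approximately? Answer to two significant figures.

1.8e-8

First estimate the order: p ≈ ln(|x_2 − x*|/|x_1 − x*|) / ln(|x_1 − x*|/|x_0 − x*|) = ln(0.00005816/0.006065)/ln(0.006065/0.08850) = ln(0.00958945)/ln(0.0685311) ≈ 1.7337.
Then |x_3 − x*| ≈ |x_2 − x*|·(|x_2 − x*|/|x_1 − x*|)^p = 0.00005816·(0.00958945)^1.7337 = 0.00005816·0.000316983 ≈ 1.844e-08.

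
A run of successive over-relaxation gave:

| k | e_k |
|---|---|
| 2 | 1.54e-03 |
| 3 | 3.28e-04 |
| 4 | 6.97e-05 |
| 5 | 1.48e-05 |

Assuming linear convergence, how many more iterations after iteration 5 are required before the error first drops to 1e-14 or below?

Rate ρ ≈ e_5/e_4 = 1.48e-05/6.97e-05 = 0.2123.
After j more steps, e_{5+j} ≈ 1.48e-05·ρ^j; need ρ^j ≤ 1e-14/1.48e-05 = 6.75676e-10.
j ≥ ln(6.75676e-10)/ln(0.2123) = -21.1153/-1.54975 = 13.625.
So 14 more iterations are needed.

14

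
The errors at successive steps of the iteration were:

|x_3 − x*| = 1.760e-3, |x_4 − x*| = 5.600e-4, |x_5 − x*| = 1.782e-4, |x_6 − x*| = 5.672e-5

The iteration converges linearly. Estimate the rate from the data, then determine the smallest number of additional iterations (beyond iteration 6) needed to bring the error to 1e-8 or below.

8

Rate ρ ≈ |x_6 − x*|/|x_5 − x*| = 5.672e-5/1.782e-4 = 0.3183.
After j more steps, |x_{6+j} − x*| ≈ 5.672e-5·ρ^j; need ρ^j ≤ 1e-8/5.672e-5 = 0.000176305.
j ≥ ln(0.000176305)/ln(0.3183) = -8.6433/-1.14476 = 7.550.
So 8 more iterations are needed.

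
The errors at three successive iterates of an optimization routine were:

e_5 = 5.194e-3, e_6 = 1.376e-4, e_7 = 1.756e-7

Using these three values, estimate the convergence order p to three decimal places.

p ≈ ln(e_7/e_6) / ln(e_6/e_5)
  = ln(1.756e-7/1.376e-4) / ln(1.376e-4/5.194e-3)
  = ln(0.00127616) / ln(0.0264921)
  = -6.663900 / -3.630909 ≈ 1.835326

1.835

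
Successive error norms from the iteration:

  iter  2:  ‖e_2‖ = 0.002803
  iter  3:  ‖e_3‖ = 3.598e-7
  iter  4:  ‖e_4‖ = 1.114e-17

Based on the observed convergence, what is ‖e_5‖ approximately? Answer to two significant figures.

4.6e-46

First estimate the order: p ≈ ln(‖e_4‖/‖e_3‖) / ln(‖e_3‖/‖e_2‖) = ln(1.114e-17/3.598e-7)/ln(3.598e-7/0.002803) = ln(3.09616e-11)/ln(0.000128362) ≈ 2.7005.
Then ‖e_5‖ ≈ ‖e_4‖·(‖e_4‖/‖e_3‖)^p = 1.114e-17·(3.09616e-11)^2.7005 = 1.114e-17·4.16839e-29 ≈ 4.644e-46.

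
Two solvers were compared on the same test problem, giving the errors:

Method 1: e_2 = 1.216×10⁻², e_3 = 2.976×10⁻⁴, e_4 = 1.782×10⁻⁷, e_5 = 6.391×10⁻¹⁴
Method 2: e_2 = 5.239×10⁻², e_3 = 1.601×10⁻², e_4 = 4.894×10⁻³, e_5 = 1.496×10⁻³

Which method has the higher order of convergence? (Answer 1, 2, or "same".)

Method 1: p ≈ ln(6.391×10⁻¹⁴/1.782×10⁻⁷)/ln(1.782×10⁻⁷/2.976×10⁻⁴) ≈ 2.00.
Method 2: p ≈ ln(1.496×10⁻³/4.894×10⁻³)/ln(4.894×10⁻³/1.601×10⁻²) ≈ 1.00.
Method 1 has the higher order (≈2.0 vs ≈1.0).

1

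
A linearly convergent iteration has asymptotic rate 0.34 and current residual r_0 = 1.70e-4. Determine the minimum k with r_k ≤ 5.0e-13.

After k steps, r_k ≈ 1.70e-4·0.34^k.
Need 0.34^k ≤ 5.0e-13/1.70e-4 = 2.94118e-09.
k ≥ ln(2.94118e-09)/ln(0.34) = -19.6445/-1.07881 = 18.209.
Smallest integer k = 19.

19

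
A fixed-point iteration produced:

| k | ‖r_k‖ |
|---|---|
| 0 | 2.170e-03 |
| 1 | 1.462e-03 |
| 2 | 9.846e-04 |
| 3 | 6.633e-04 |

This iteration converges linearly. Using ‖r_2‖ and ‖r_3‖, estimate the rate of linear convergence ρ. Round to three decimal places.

0.674

ρ ≈ ‖r_3‖/‖r_2‖ = 6.633e-04/9.846e-04 = 0.67367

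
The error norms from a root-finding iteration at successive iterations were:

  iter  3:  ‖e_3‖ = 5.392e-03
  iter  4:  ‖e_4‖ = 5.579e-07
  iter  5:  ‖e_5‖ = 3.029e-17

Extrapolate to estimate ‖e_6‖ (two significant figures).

1.1e-43

First estimate the order: p ≈ ln(‖e_5‖/‖e_4‖) / ln(‖e_4‖/‖e_3‖) = ln(3.029e-17/5.579e-07)/ln(5.579e-07/5.392e-03) = ln(5.42929e-11)/ln(0.000103468) ≈ 2.5758.
Then ‖e_6‖ ≈ ‖e_5‖·(‖e_5‖/‖e_4‖)^p = 3.029e-17·(5.42929e-11)^2.5758 = 3.029e-17·3.62035e-27 ≈ 1.097e-43.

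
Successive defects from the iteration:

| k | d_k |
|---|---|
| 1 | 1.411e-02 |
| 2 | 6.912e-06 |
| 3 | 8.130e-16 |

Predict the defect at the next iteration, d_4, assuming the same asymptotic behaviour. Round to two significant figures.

1.3e-45

First estimate the order: p ≈ ln(d_3/d_2) / ln(d_2/d_1) = ln(8.130e-16/6.912e-06)/ln(6.912e-06/1.411e-02) = ln(1.17622e-10)/ln(0.000489865) ≈ 2.9999.
Then d_4 ≈ d_3·(d_3/d_2)^p = 8.130e-16·(1.17622e-10)^2.9999 = 8.130e-16·1.63102e-30 ≈ 1.326e-45.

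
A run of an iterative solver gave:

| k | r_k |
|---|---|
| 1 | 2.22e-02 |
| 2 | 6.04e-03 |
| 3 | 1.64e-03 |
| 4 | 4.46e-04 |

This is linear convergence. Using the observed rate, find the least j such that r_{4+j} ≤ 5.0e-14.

Rate ρ ≈ r_4/r_3 = 4.46e-04/1.64e-03 = 0.2720.
After j more steps, r_{4+j} ≈ 4.46e-04·ρ^j; need ρ^j ≤ 5.0e-14/4.46e-04 = 1.12108e-10.
j ≥ ln(1.12108e-10)/ln(0.2720) = -22.9116/-1.30195 = 17.598.
So 18 more iterations are needed.

18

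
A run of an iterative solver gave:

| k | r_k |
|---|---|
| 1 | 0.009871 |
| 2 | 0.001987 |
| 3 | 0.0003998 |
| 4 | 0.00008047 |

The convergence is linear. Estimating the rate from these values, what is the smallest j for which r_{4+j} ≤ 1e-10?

9

Rate ρ ≈ r_4/r_3 = 0.00008047/0.0003998 = 0.2013.
After j more steps, r_{4+j} ≈ 0.00008047·ρ^j; need ρ^j ≤ 1e-10/0.00008047 = 1.2427e-06.
j ≥ ln(1.2427e-06)/ln(0.2013) = -13.5982/-1.60296 = 8.483.
So 9 more iterations are needed.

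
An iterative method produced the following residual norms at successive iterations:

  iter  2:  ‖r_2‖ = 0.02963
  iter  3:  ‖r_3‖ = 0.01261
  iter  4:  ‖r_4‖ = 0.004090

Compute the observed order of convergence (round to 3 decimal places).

p ≈ ln(‖r_4‖/‖r_3‖) / ln(‖r_3‖/‖r_2‖)
  = ln(0.004090/0.01261) / ln(0.01261/0.02963)
  = ln(0.324346) / ln(0.425582)
  = -1.125944 / -0.854298 ≈ 1.317976

1.318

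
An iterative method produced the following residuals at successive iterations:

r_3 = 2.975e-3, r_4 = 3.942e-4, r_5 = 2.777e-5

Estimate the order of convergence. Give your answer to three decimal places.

1.313

p ≈ ln(r_5/r_4) / ln(r_4/r_3)
  = ln(2.777e-5/3.942e-4) / ln(3.942e-4/2.975e-3)
  = ln(0.0704465) / ln(0.132504)
  = -2.652902 / -2.021142 ≈ 1.312576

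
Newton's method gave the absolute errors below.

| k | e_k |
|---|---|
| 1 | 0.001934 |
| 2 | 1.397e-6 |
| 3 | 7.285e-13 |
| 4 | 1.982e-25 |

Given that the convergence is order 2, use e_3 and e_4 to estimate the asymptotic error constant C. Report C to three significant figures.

0.373

C ≈ e_4 / e_3^2
  = 1.982e-25 / (7.285e-13)^2
  = 1.982e-25 / 5.30712e-25 ≈ 0.37346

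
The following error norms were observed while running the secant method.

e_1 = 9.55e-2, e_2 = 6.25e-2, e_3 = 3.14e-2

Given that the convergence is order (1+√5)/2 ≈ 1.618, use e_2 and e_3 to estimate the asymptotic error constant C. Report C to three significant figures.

C ≈ e_3 / e_2^1.618
  = 3.14e-2 / (6.25e-2)^1.618
  = 3.14e-2 / 0.0112651 ≈ 2.7874

2.79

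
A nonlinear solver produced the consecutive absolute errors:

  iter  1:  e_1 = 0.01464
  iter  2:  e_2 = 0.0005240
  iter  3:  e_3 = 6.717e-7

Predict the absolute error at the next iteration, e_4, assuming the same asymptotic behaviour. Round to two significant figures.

1.1e-12

First estimate the order: p ≈ ln(e_3/e_2) / ln(e_2/e_1) = ln(6.717e-7/0.0005240)/ln(0.0005240/0.01464) = ln(0.00128187)/ln(0.0357923) ≈ 1.9998.
Then e_4 ≈ e_3·(e_3/e_2)^p = 6.717e-7·(0.00128187)^1.9998 = 6.717e-7·1.64538e-06 ≈ 1.105e-12.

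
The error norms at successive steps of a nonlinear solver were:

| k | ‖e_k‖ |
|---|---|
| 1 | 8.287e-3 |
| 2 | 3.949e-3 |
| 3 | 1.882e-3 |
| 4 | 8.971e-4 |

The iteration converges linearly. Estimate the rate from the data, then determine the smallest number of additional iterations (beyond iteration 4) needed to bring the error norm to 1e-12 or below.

28

Rate ρ ≈ ‖e_4‖/‖e_3‖ = 8.971e-4/1.882e-3 = 0.4767.
After j more steps, ‖e_{4+j}‖ ≈ 8.971e-4·ρ^j; need ρ^j ≤ 1e-12/8.971e-4 = 1.1147e-09.
j ≥ ln(1.1147e-09)/ln(0.4767) = -20.6147/-0.74087 = 27.825.
So 28 more iterations are needed.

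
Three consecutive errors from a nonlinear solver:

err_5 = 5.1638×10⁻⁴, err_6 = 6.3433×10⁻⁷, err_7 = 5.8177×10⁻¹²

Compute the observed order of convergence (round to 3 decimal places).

1.731

p ≈ ln(err_7/err_6) / ln(err_6/err_5)
  = ln(5.8177×10⁻¹²/6.3433×10⁻⁷) / ln(6.3433×10⁻⁷/5.1638×10⁻⁴)
  = ln(9.17141e-06) / ln(0.00122842)
  = -11.599420 / -6.702026 ≈ 1.730733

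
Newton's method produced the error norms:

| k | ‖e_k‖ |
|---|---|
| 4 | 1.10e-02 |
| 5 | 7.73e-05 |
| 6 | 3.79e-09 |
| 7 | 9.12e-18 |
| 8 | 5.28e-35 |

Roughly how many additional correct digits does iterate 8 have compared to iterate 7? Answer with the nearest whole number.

17

Digits gained ≈ log₁₀(‖e_7‖/‖e_8‖) = log₁₀(9.12e-18/5.28e-35) = log₁₀(1.72727e+17) ≈ 17.237.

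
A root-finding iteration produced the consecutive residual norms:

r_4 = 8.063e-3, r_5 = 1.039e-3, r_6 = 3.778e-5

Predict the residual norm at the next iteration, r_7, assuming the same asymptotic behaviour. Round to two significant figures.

1.8e-7

First estimate the order: p ≈ ln(r_6/r_5) / ln(r_5/r_4) = ln(3.778e-5/1.039e-3)/ln(1.039e-3/8.063e-3) = ln(0.0363619)/ln(0.12886) ≈ 1.6175.
Then r_7 ≈ r_6·(r_6/r_5)^p = 3.778e-5·(0.0363619)^1.6175 = 3.778e-5·0.00469727 ≈ 1.775e-07.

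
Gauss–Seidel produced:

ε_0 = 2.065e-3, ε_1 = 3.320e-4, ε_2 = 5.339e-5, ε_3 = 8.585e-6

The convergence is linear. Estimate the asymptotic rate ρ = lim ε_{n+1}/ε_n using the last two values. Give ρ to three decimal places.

0.161

ρ ≈ ε_3/ε_2 = 8.585e-6/5.339e-5 = 0.16080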